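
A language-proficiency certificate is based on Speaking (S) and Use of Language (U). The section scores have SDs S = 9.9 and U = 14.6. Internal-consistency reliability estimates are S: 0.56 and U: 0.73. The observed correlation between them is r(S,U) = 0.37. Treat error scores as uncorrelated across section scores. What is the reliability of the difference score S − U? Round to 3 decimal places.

Var(S−U) = 9.9² + 14.6² − 2·9.9·14.6·0.37 = 311.17 − 106.96 = 204.21.
Under uncorrelated errors the observed covariances equal the true-score covariances, so only the own-variance terms attenuate.
True-score variance = [9.9²·0.56 + 14.6²·0.73] − 106.96 = 210.492 − 106.96 = 103.533.
Reliability = 103.533 / 204.21 = 0.507.

0.507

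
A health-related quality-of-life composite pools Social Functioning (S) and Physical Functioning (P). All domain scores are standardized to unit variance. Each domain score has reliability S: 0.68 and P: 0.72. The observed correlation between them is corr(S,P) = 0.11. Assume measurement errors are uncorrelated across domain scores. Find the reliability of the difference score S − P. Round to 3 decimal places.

Var(S−P) = 1 + 1 − 2·0.11 = 2 − 0.22 = 1.78.
With uncorrelated errors the cross-covariances are all true-score covariance, so they carry over unchanged; only the diagonal terms shrink to ρᵢσᵢ².
True-score variance = [0.68 + 0.72] − 0.22 = 1.4 − 0.22 = 1.18.
Reliability = 1.18 / 1.78 = 0.663.

0.663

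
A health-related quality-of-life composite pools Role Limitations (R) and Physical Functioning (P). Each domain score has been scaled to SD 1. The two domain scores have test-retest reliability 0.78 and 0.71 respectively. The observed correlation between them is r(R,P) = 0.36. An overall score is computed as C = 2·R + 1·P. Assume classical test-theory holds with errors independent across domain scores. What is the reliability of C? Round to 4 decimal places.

0.8183

Var(C) = 2² + 1 + 2·[2·0.36] = 5 + 1.44 = 6.44.
With uncorrelated errors the cross-covariances are all true-score covariance, so they carry over unchanged; only the diagonal terms shrink to ρᵢσᵢ².
True-score variance = [2²·0.78 + 0.71] + 1.44 = 3.83 + 1.44 = 5.27.
Reliability = 5.27 / 6.44 = 0.8183.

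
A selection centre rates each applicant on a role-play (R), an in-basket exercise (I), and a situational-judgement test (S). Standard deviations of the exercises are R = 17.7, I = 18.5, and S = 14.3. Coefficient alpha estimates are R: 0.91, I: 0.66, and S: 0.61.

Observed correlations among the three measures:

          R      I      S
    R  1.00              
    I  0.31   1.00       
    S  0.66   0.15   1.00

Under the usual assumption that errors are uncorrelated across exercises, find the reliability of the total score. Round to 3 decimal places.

Var(R+I+S) = 17.7² + 18.5² + 14.3² + 2·[17.7·18.5·0.31 + 17.7·14.3·0.66 + 18.5·14.3·0.15] = 860.03 + 616.489 = 1476.52.
With uncorrelated errors the cross-covariances are all true-score covariance, so they carry over unchanged; only the diagonal terms shrink to ρᵢσᵢ².
True-score variance = [17.7²·0.91 + 18.5²·0.66 + 14.3²·0.61] + 616.489 = 635.718 + 616.489 = 1252.21.
Reliability = 1252.21 / 1476.52 = 0.848.

0.848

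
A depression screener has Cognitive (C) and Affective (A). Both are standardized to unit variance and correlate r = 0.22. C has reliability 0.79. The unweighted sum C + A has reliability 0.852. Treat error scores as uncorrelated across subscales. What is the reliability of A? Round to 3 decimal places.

0.849

Var(C+A) = 2 + 2·0.22 = 2.440.
True-score variance = ρ_C + ρ_A + 2·0.22, so 0.852 = (0.79 + ρ_A + 0.44) / 2.440.
ρ_A = 0.852·2.440 − 0.79 − 0.44 = 0.849.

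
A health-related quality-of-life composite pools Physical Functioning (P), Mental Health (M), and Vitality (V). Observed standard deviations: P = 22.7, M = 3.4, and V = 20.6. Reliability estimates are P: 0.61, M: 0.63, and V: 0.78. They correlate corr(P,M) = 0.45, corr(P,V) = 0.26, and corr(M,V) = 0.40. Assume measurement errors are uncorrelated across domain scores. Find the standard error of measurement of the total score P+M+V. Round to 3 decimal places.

17.280

Var(total) = 951.21 + 368.656 = 1319.87.
True-score variance = 652.611 + 368.656 = 1021.27, so reliability = 0.7738.
Error variance = 1319.87 − 1021.27 = 298.6; SEM = √298.6 = 17.280.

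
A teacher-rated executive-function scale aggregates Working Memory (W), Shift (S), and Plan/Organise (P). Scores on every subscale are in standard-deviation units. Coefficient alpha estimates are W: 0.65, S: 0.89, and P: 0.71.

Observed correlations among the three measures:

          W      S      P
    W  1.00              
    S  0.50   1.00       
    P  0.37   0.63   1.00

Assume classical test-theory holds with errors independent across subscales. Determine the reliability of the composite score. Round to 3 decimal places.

Var(W+S+P) = 3 + 2·[0.50 + 0.37 + 0.63] = 3 + 3 = 6.
Under uncorrelated errors the observed covariances equal the true-score covariances, so only the own-variance terms attenuate.
True-score variance = [0.65 + 0.89 + 0.71] + 3 = 2.25 + 3 = 5.25.
Reliability = 5.25 / 6 = 0.875.

0.875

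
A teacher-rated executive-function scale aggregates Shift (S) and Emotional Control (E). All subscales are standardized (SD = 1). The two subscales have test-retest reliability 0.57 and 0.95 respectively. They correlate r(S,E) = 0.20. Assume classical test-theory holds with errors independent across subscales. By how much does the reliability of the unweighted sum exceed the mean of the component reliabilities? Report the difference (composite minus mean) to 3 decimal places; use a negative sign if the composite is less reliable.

0.040

Var(sum) = 2 + 0.4 = 2.4; true-score variance = 1.52 + 0.4 = 1.92; composite reliability = 0.8000.
Mean component reliability = 0.7600.
Difference = 0.8000 − 0.7600 = 0.040.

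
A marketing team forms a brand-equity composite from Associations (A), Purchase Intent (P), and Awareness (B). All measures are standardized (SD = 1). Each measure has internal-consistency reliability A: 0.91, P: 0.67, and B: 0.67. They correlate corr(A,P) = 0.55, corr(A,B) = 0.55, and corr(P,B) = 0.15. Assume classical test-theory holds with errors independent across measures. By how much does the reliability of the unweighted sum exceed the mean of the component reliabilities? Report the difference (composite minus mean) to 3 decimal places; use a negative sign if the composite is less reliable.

Var(sum) = 3 + 2.5 = 5.5; true-score variance = 2.25 + 2.5 = 4.75; composite reliability = 0.8636.
Mean component reliability = 0.7500.
Difference = 0.8636 − 0.7500 = 0.114.

0.114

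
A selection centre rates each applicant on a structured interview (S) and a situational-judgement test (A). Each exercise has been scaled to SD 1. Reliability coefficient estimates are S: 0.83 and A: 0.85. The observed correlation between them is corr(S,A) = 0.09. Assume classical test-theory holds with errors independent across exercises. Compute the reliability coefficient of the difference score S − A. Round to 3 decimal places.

Var(S−A) = 1 + 1 − 2·0.09 = 2 − 0.18 = 1.82.
With uncorrelated errors the cross-covariances are all true-score covariance, so they carry over unchanged; only the diagonal terms shrink to ρᵢσᵢ².
True-score variance = [0.83 + 0.85] − 0.18 = 1.68 − 0.18 = 1.5.
Reliability = 1.5 / 1.82 = 0.824.

0.824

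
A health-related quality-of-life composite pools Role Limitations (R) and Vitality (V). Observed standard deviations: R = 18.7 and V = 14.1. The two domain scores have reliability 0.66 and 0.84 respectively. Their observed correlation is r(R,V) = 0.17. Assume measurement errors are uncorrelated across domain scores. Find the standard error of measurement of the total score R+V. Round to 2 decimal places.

Var(total) = 548.5 + 89.6478 = 638.148.
True-score variance = 397.796 + 89.6478 = 487.444, so reliability = 0.7638.
Error variance = 638.148 − 487.444 = 150.704; SEM = √150.704 = 12.28.

12.28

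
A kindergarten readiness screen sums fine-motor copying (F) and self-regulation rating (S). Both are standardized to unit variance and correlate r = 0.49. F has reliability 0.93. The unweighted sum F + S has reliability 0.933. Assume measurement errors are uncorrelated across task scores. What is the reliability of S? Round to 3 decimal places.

Var(F+S) = 2 + 2·0.49 = 2.980.
True-score variance = ρ_F + ρ_S + 2·0.49, so 0.933 = (0.93 + ρ_S + 0.98) / 2.980.
ρ_S = 0.933·2.980 − 0.93 − 0.98 = 0.870.

0.870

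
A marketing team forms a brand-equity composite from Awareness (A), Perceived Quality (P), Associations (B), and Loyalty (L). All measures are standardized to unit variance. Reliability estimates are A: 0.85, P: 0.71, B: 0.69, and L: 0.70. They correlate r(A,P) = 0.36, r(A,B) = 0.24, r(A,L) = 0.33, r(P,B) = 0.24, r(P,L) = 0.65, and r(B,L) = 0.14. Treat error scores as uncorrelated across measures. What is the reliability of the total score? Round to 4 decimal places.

0.8674

Var(A+P+B+L) = 4 + 2·[0.36 + 0.24 + 0.33 + 0.24 + 0.65 + 0.14] = 4 + 3.92 = 7.92.
Under uncorrelated errors the observed covariances equal the true-score covariances, so only the own-variance terms attenuate.
True-score variance = [0.85 + 0.71 + 0.69 + 0.70] + 3.92 = 2.95 + 3.92 = 6.87.
Reliability = 6.87 / 7.92 = 0.8674.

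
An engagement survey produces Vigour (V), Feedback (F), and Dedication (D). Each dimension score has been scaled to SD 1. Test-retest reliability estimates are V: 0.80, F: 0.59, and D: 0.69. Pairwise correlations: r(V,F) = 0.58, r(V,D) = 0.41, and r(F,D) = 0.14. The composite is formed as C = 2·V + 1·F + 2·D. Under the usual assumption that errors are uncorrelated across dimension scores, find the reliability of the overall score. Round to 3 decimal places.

Var(C) = 2² + 1 + 2² + 2·[2·0.58 + 4·0.41 + 2·0.14] = 9 + 6.16 = 15.16.
With uncorrelated errors the cross-covariances are all true-score covariance, so they carry over unchanged; only the diagonal terms shrink to ρᵢσᵢ².
True-score variance = [2²·0.80 + 0.59 + 2²·0.69] + 6.16 = 6.55 + 6.16 = 12.71.
Reliability = 12.71 / 15.16 = 0.838.

0.838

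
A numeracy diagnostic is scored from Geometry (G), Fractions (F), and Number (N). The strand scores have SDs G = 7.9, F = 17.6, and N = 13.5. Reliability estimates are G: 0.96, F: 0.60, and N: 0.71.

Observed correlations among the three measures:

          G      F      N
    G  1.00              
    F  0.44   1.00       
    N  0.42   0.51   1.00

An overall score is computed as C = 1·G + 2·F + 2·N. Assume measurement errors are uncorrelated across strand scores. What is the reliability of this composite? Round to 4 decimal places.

Var(C) = 7.9² + 2²·17.6² + 2²·13.5² + 2·[2·7.9·17.6·0.44 + 2·7.9·13.5·0.42 + 4·17.6·13.5·0.51] = 2030.45 + 1393.29 = 3423.74.
Under uncorrelated errors the observed covariances equal the true-score covariances, so only the own-variance terms attenuate.
True-score variance = [7.9²·0.96 + 2²·17.6²·0.60 + 2²·13.5²·0.71] + 1393.29 = 1320.93 + 1393.29 = 2714.22.
Reliability = 2714.22 / 3423.74 = 0.7928.

0.7928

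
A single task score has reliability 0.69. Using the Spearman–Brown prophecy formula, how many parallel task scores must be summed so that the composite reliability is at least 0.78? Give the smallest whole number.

2

k ≥ ρ*(1−ρ₁)/(ρ₁(1−ρ*)) = 0.78·0.31 / (0.69·0.22) = 1.593.
Smallest integer k = 2.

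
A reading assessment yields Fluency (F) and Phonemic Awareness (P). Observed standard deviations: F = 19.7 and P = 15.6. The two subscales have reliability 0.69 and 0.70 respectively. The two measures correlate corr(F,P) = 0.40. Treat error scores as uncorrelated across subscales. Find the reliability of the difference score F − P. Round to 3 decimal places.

Var(F−P) = 19.7² + 15.6² − 2·19.7·15.6·0.40 = 631.45 − 245.856 = 385.594.
Because errors are independent across components, Cov(Tᵢ,Tⱼ) = Cov(Xᵢ,Xⱼ); the off-diagonal part of the true-score variance is the same as above.
True-score variance = [19.7²·0.69 + 15.6²·0.70] − 245.856 = 438.134 − 245.856 = 192.278.
Reliability = 192.278 / 385.594 = 0.499.

0.499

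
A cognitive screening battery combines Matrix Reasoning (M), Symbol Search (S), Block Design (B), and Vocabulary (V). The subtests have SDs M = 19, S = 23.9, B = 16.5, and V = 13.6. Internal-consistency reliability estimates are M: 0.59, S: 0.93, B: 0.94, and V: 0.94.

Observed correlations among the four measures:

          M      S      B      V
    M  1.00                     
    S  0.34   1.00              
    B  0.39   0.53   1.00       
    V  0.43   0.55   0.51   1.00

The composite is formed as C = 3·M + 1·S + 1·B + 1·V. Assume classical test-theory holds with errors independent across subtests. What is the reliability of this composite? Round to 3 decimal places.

Var(C) = 3²·19² + 23.9² + 16.5² + 13.6² + 2·[3·19·23.9·0.34 + 3·19·16.5·0.39 + 3·19·13.6·0.43 + 23.9·16.5·0.53 + 23.9·13.6·0.55 + 16.5·13.6·0.51] = 4277.42 + 3331.07 = 7608.49.
Because errors are independent across components, Cov(Tᵢ,Tⱼ) = Cov(Xᵢ,Xⱼ); the off-diagonal part of the true-score variance is the same as above.
True-score variance = [3²·19²·0.59 + 23.9²·0.93 + 16.5²·0.94 + 13.6²·0.94] + 3331.07 = 2877.91 + 3331.07 = 6208.98.
Reliability = 6208.98 / 7608.49 = 0.816.

0.816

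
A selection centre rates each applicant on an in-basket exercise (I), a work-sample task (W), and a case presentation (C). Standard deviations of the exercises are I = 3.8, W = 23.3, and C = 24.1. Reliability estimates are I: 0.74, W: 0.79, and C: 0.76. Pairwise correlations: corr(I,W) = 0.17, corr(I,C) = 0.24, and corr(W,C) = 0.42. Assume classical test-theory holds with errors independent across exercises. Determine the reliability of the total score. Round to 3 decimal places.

Var(I+W+C) = 3.8² + 23.3² + 24.1² + 2·[3.8·23.3·0.17 + 3.8·24.1·0.24 + 23.3·24.1·0.42] = 1138.14 + 545.747 = 1683.89.
Under uncorrelated errors the observed covariances equal the true-score covariances, so only the own-variance terms attenuate.
True-score variance = [3.8²·0.74 + 23.3²·0.79 + 24.1²·0.76] + 545.747 = 880.984 + 545.747 = 1426.73.
Reliability = 1426.73 / 1683.89 = 0.847.

0.847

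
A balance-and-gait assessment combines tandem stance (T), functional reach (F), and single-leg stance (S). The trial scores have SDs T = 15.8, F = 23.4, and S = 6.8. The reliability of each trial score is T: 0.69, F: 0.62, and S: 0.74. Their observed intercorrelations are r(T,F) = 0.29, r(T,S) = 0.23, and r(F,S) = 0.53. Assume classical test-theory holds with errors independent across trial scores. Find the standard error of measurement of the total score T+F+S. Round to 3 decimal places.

17.248

Var(total) = 843.44 + 432.527 = 1275.97.
True-score variance = 545.956 + 432.527 = 978.484, so reliability = 0.7669.
Error variance = 1275.97 − 978.484 = 297.484; SEM = √297.484 = 17.248.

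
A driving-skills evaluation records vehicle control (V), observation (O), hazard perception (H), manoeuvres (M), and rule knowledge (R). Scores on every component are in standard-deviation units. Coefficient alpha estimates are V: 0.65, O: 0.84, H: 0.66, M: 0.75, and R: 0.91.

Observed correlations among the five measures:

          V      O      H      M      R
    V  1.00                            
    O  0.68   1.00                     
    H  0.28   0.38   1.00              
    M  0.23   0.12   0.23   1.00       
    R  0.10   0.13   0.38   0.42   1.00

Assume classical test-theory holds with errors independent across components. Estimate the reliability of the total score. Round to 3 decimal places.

0.891

Var(V+O+H+M+R) = 5 + 2·[0.68 + 0.28 + 0.23 + 0.10 + 0.38 + 0.12 + 0.13 + 0.23 + 0.38 + 0.42] = 5 + 5.9 = 10.9.
With uncorrelated errors the cross-covariances are all true-score covariance, so they carry over unchanged; only the diagonal terms shrink to ρᵢσᵢ².
True-score variance = [0.65 + 0.84 + 0.66 + 0.75 + 0.91] + 5.9 = 3.81 + 5.9 = 9.71.
Reliability = 9.71 / 10.9 = 0.891.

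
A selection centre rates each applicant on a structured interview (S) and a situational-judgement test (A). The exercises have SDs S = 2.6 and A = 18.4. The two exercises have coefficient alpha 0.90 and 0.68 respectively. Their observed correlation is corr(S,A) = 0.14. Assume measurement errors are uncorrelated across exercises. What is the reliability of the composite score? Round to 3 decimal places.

Var(S+A) = 2.6² + 18.4² + 2·[2.6·18.4·0.14] = 345.32 + 13.3952 = 358.715.
Under uncorrelated errors the observed covariances equal the true-score covariances, so only the own-variance terms attenuate.
True-score variance = [2.6²·0.90 + 18.4²·0.68] + 13.3952 = 236.305 + 13.3952 = 249.7.
Reliability = 249.7 / 358.715 = 0.696.

0.696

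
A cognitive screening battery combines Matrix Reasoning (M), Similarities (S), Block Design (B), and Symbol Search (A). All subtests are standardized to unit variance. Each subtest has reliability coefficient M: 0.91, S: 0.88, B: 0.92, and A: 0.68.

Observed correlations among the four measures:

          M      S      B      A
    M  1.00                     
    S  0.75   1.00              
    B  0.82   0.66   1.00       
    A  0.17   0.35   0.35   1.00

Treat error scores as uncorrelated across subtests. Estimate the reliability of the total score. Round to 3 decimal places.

Var(M+S+B+A) = 4 + 2·[0.75 + 0.82 + 0.17 + 0.66 + 0.35 + 0.35] = 4 + 6.2 = 10.2.
With uncorrelated errors the cross-covariances are all true-score covariance, so they carry over unchanged; only the diagonal terms shrink to ρᵢσᵢ².
True-score variance = [0.91 + 0.88 + 0.92 + 0.68] + 6.2 = 3.39 + 6.2 = 9.59.
Reliability = 9.59 / 10.2 = 0.940.

0.940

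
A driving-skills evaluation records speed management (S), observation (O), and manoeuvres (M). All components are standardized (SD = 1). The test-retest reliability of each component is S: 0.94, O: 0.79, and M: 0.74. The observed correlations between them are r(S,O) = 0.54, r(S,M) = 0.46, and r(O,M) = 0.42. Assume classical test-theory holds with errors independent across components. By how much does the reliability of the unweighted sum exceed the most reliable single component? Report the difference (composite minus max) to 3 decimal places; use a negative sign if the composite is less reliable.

Var(sum) = 3 + 2.84 = 5.84; true-score variance = 2.47 + 2.84 = 5.31; composite reliability = 0.9092.
Max component reliability = 0.9400.
Difference = 0.9092 − 0.9400 = -0.031.

-0.031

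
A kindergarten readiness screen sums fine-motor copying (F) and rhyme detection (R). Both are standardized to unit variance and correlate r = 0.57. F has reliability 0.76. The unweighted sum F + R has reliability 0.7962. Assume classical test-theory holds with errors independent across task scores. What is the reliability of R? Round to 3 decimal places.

0.600

Var(F+R) = 2 + 2·0.57 = 3.140.
True-score variance = ρ_F + ρ_R + 2·0.57, so 0.7962 = (0.76 + ρ_R + 1.14) / 3.140.
ρ_R = 0.7962·3.140 − 0.76 − 1.14 = 0.600.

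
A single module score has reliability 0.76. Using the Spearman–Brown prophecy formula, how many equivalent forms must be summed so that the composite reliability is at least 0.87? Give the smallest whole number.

3

k ≥ ρ*(1−ρ₁)/(ρ₁(1−ρ*)) = 0.87·0.24 / (0.76·0.13) = 2.113.
Smallest integer k = 3.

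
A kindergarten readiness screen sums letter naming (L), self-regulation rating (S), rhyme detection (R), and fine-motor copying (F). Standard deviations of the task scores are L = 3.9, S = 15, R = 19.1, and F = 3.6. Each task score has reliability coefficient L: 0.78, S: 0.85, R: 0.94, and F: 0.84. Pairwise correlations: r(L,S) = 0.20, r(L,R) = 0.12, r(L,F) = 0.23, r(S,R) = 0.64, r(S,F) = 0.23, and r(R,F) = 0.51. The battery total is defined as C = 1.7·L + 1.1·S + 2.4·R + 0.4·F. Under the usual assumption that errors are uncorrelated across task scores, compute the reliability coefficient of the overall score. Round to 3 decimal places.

Var(C) = 1.7²·3.9² + 1.1²·15² + 2.4²·19.1² + 0.4²·3.6² + 2·[1.87·3.9·15·0.20 + 4.08·3.9·19.1·0.12 + 0.68·3.9·3.6·0.23 + 2.64·15·19.1·0.64 + 0.44·15·3.6·0.23 + 0.96·19.1·3.6·0.51] = 2419.59 + 1167.49 = 3587.08.
Because errors are independent across components, Cov(Tᵢ,Tⱼ) = Cov(Xᵢ,Xⱼ); the off-diagonal part of the true-score variance is the same as above.
True-score variance = [1.7²·3.9²·0.78 + 1.1²·15²·0.85 + 2.4²·19.1²·0.94 + 0.4²·3.6²·0.84] + 1167.49 = 2242.67 + 1167.49 = 3410.16.
Reliability = 3410.16 / 3587.08 = 0.951.

0.951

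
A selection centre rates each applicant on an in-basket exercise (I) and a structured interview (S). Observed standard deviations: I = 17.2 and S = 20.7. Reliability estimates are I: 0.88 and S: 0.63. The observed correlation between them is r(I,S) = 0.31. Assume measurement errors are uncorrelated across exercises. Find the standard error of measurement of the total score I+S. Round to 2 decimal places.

13.93

Var(total) = 724.33 + 220.745 = 945.075.
True-score variance = 530.288 + 220.745 = 751.033, so reliability = 0.7947.
Error variance = 945.075 − 751.033 = 194.042; SEM = √194.042 = 13.93.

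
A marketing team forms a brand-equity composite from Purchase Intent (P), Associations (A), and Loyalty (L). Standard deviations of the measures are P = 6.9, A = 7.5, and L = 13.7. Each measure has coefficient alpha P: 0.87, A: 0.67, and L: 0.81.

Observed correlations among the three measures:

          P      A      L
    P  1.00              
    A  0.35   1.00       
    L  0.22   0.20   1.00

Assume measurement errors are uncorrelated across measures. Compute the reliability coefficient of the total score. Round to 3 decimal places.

0.853

Var(P+A+L) = 6.9² + 7.5² + 13.7² + 2·[6.9·7.5·0.35 + 6.9·13.7·0.22 + 7.5·13.7·0.20] = 291.55 + 118.918 = 410.468.
Under uncorrelated errors the observed covariances equal the true-score covariances, so only the own-variance terms attenuate.
True-score variance = [6.9²·0.87 + 7.5²·0.67 + 13.7²·0.81] + 118.918 = 231.137 + 118.918 = 350.055.
Reliability = 350.055 / 410.468 = 0.853.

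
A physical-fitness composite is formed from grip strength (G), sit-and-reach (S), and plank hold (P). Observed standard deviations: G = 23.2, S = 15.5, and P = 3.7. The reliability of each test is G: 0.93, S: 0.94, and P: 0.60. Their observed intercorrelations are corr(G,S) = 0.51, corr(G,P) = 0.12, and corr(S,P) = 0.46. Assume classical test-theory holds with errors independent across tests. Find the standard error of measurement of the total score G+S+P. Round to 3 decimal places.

7.587

Var(total) = 792.18 + 440.156 = 1232.34.
True-score variance = 734.612 + 440.156 = 1174.77, so reliability = 0.9533.
Error variance = 1232.34 − 1174.77 = 57.5678; SEM = √57.5678 = 7.587.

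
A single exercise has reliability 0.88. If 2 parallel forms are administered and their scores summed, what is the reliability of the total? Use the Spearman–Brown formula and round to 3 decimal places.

0.936

ρ_k = kρ / (1 + (k−1)ρ) = 2·0.88 / (1 + 1·0.88) = 1.760 / 1.880 = 0.936.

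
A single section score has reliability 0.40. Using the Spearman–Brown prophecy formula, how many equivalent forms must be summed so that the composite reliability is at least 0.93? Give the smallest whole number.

20

k ≥ ρ*(1−ρ₁)/(ρ₁(1−ρ*)) = 0.93·0.60 / (0.40·0.07) = 19.929.
Smallest integer k = 20.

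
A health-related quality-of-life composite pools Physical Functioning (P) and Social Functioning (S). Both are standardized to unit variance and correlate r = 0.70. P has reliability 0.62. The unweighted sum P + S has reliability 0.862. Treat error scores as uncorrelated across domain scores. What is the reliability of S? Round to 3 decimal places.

Var(P+S) = 2 + 2·0.70 = 3.400.
True-score variance = ρ_P + ρ_S + 2·0.70, so 0.862 = (0.62 + ρ_S + 1.40) / 3.400.
ρ_S = 0.862·3.400 − 0.62 − 1.40 = 0.911.

0.911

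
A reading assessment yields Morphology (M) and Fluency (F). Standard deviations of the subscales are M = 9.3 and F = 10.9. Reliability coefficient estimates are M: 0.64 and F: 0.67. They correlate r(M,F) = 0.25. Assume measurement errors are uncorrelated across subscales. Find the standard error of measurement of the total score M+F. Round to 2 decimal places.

Var(total) = 205.3 + 50.685 = 255.985.
True-score variance = 134.956 + 50.685 = 185.641, so reliability = 0.7252.
Error variance = 255.985 − 185.641 = 70.3437; SEM = √70.3437 = 8.39.

8.39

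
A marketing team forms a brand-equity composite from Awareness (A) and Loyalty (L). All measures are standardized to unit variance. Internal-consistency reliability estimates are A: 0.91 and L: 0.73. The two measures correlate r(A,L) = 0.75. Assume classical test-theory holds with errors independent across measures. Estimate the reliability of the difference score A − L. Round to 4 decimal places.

0.2800

Var(A−L) = 1 + 1 − 2·0.75 = 2 − 1.5 = 0.5.
Because errors are independent across components, Cov(Tᵢ,Tⱼ) = Cov(Xᵢ,Xⱼ); the off-diagonal part of the true-score variance is the same as above.
True-score variance = [0.91 + 0.73] − 1.5 = 1.64 − 1.5 = 0.14.
Reliability = 0.14 / 0.5 = 0.2800.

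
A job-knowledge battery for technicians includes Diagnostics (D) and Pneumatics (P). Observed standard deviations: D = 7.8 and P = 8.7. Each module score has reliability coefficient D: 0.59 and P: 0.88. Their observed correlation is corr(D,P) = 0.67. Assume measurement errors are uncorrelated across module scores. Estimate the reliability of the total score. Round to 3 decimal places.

0.850

Var(D+P) = 7.8² + 8.7² + 2·[7.8·8.7·0.67] = 136.53 + 90.9324 = 227.462.
Under uncorrelated errors the observed covariances equal the true-score covariances, so only the own-variance terms attenuate.
True-score variance = [7.8²·0.59 + 8.7²·0.88] + 90.9324 = 102.503 + 90.9324 = 193.435.
Reliability = 193.435 / 227.462 = 0.850.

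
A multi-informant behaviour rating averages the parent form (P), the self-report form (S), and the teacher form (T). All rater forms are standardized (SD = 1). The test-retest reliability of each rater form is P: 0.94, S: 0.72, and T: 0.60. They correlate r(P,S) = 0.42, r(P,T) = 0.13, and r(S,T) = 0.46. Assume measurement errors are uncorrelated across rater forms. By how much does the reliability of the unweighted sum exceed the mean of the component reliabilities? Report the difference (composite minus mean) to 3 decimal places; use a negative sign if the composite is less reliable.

Var(sum) = 3 + 2.02 = 5.02; true-score variance = 2.26 + 2.02 = 4.28; composite reliability = 0.8526.
Mean component reliability = 0.7533.
Difference = 0.8526 − 0.7533 = 0.099.

0.099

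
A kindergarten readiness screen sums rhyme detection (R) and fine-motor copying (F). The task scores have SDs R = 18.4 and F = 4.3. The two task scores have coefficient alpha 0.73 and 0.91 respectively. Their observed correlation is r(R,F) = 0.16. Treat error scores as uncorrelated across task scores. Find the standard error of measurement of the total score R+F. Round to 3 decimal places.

Var(total) = 357.05 + 25.3184 = 382.368.
True-score variance = 263.975 + 25.3184 = 289.293, so reliability = 0.7566.
Error variance = 382.368 − 289.293 = 93.0753; SEM = √93.0753 = 9.648.

9.648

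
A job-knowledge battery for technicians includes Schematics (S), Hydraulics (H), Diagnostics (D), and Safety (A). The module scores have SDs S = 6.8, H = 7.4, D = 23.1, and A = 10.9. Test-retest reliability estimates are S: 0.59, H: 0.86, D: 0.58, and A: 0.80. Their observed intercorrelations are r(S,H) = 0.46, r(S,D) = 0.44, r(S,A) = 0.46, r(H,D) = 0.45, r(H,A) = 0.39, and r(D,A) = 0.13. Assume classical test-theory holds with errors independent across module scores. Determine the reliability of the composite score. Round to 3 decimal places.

Var(S+H+D+A) = 6.8² + 7.4² + 23.1² + 10.9² + 2·[6.8·7.4·0.46 + 6.8·23.1·0.44 + 6.8·10.9·0.46 + 7.4·23.1·0.45 + 7.4·10.9·0.39 + 23.1·10.9·0.13] = 753.42 + 534.941 = 1288.36.
Under uncorrelated errors the observed covariances equal the true-score covariances, so only the own-variance terms attenuate.
True-score variance = [6.8²·0.59 + 7.4²·0.86 + 23.1²·0.58 + 10.9²·0.80] + 534.941 = 478.917 + 534.941 = 1013.86.
Reliability = 1013.86 / 1288.36 = 0.787.

0.787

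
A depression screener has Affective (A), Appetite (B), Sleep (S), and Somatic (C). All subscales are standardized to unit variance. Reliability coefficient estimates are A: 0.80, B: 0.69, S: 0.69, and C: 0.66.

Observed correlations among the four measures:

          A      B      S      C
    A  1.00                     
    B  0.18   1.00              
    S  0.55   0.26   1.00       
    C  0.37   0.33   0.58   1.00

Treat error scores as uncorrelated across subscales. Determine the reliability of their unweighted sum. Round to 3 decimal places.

Var(A+B+S+C) = 4 + 2·[0.18 + 0.55 + 0.37 + 0.26 + 0.33 + 0.58] = 4 + 4.54 = 8.54.
Because errors are independent across components, Cov(Tᵢ,Tⱼ) = Cov(Xᵢ,Xⱼ); the off-diagonal part of the true-score variance is the same as above.
True-score variance = [0.80 + 0.69 + 0.69 + 0.66] + 4.54 = 2.84 + 4.54 = 7.38.
Reliability = 7.38 / 8.54 = 0.864.

0.864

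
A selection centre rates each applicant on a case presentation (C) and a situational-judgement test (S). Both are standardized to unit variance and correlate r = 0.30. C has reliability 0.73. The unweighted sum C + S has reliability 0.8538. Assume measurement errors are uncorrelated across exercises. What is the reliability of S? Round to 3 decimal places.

Var(C+S) = 2 + 2·0.30 = 2.600.
True-score variance = ρ_C + ρ_S + 2·0.30, so 0.8538 = (0.73 + ρ_S + 0.60) / 2.600.
ρ_S = 0.8538·2.600 − 0.73 − 0.60 = 0.890.

0.890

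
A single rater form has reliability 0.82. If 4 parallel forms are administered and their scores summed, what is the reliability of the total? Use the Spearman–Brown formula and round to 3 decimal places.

0.948

ρ_k = kρ / (1 + (k−1)ρ) = 4·0.82 / (1 + 3·0.82) = 3.280 / 3.460 = 0.948.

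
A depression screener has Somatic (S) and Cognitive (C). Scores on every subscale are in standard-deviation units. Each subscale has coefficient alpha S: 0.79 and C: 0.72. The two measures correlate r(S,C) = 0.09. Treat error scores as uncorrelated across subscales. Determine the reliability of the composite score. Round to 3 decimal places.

0.775

Var(S+C) = 2 + 2·[0.09] = 2 + 0.18 = 2.18.
Under uncorrelated errors the observed covariances equal the true-score covariances, so only the own-variance terms attenuate.
True-score variance = [0.79 + 0.72] + 0.18 = 1.51 + 0.18 = 1.69.
Reliability = 1.69 / 2.18 = 0.775.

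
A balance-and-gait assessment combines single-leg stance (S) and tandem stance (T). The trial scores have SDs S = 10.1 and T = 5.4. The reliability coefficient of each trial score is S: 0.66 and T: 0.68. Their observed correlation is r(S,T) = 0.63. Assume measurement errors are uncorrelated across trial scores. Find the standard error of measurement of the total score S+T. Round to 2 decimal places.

6.63

Var(total) = 131.17 + 68.7204 = 199.89.
True-score variance = 87.1554 + 68.7204 = 155.876, so reliability = 0.7798.
Error variance = 199.89 − 155.876 = 44.0146; SEM = √44.0146 = 6.63.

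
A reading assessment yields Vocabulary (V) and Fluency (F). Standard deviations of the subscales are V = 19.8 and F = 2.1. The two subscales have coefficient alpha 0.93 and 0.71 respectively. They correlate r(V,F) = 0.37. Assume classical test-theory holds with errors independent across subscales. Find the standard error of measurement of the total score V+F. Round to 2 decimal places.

5.36

Var(total) = 396.45 + 30.7692 = 427.219.
True-score variance = 367.728 + 30.7692 = 398.498, so reliability = 0.9328.
Error variance = 427.219 − 398.498 = 28.7217; SEM = √28.7217 = 5.36.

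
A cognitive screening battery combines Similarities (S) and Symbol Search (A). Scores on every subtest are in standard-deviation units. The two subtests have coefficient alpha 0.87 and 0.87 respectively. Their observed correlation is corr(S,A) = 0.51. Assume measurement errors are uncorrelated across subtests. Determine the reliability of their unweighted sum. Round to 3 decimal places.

0.914

Var(S+A) = 2 + 2·[0.51] = 2 + 1.02 = 3.02.
Under uncorrelated errors the observed covariances equal the true-score covariances, so only the own-variance terms attenuate.
True-score variance = [0.87 + 0.87] + 1.02 = 1.74 + 1.02 = 2.76.
Reliability = 2.76 / 3.02 = 0.914.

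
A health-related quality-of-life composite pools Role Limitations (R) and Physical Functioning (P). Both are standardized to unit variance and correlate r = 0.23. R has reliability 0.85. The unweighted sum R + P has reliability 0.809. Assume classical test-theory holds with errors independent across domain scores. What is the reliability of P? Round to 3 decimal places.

Var(R+P) = 2 + 2·0.23 = 2.460.
True-score variance = ρ_R + ρ_P + 2·0.23, so 0.809 = (0.85 + ρ_P + 0.46) / 2.460.
ρ_P = 0.809·2.460 − 0.85 − 0.46 = 0.680.

0.680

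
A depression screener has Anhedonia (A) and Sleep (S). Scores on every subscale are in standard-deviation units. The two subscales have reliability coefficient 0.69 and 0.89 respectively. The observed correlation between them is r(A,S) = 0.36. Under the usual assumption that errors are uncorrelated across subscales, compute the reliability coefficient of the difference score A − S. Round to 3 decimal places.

0.672

Var(A−S) = 1 + 1 − 2·0.36 = 2 − 0.72 = 1.28.
Because errors are independent across components, Cov(Tᵢ,Tⱼ) = Cov(Xᵢ,Xⱼ); the off-diagonal part of the true-score variance is the same as above.
True-score variance = [0.69 + 0.89] − 0.72 = 1.58 − 0.72 = 0.86.
Reliability = 0.86 / 1.28 = 0.672.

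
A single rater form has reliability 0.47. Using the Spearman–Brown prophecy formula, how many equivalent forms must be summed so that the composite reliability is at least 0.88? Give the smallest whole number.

9

k ≥ ρ*(1−ρ₁)/(ρ₁(1−ρ*)) = 0.88·0.53 / (0.47·0.12) = 8.270.
Smallest integer k = 9.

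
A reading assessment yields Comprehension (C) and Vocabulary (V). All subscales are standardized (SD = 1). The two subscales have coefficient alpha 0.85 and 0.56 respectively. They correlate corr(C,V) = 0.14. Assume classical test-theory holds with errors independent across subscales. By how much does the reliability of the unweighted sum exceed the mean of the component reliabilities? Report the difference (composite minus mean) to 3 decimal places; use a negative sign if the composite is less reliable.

0.036

Var(sum) = 2 + 0.28 = 2.28; true-score variance = 1.41 + 0.28 = 1.69; composite reliability = 0.7412.
Mean component reliability = 0.7050.
Difference = 0.7412 − 0.7050 = 0.036.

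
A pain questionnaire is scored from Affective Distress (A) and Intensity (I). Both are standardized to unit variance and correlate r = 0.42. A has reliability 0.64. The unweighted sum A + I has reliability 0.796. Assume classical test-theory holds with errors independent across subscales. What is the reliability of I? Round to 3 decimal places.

0.781

Var(A+I) = 2 + 2·0.42 = 2.840.
True-score variance = ρ_A + ρ_I + 2·0.42, so 0.796 = (0.64 + ρ_I + 0.84) / 2.840.
ρ_I = 0.796·2.840 − 0.64 − 0.84 = 0.781.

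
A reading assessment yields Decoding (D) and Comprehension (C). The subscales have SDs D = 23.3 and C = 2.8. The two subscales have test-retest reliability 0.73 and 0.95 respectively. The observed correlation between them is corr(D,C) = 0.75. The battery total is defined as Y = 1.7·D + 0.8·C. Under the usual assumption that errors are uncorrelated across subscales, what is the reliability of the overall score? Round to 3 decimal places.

Var(Y) = 1.7²·23.3² + 0.8²·2.8² + 2·[1.36·23.3·2.8·0.75] = 1573.97 + 133.09 = 1707.06.
Because errors are independent across components, Cov(Tᵢ,Tⱼ) = Cov(Xᵢ,Xⱼ); the off-diagonal part of the true-score variance is the same as above.
True-score variance = [1.7²·23.3²·0.73 + 0.8²·2.8²·0.95] + 133.09 = 1150.1 + 133.09 = 1283.19.
Reliability = 1283.19 / 1707.06 = 0.752.

0.752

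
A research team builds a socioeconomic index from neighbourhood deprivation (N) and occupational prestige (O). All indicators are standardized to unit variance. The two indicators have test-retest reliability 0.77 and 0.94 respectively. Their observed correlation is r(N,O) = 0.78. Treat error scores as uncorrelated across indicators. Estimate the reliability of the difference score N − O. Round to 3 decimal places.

0.341

Var(N−O) = 1 + 1 − 2·0.78 = 2 − 1.56 = 0.44.
Under uncorrelated errors the observed covariances equal the true-score covariances, so only the own-variance terms attenuate.
True-score variance = [0.77 + 0.94] − 1.56 = 1.71 − 1.56 = 0.15.
Reliability = 0.15 / 0.44 = 0.341.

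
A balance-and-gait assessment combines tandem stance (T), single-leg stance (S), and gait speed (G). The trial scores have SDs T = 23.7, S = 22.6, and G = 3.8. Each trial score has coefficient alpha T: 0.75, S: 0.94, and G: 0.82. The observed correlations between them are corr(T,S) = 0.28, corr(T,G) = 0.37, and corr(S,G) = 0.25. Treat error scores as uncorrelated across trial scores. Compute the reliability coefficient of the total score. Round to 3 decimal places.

Var(T+S+G) = 23.7² + 22.6² + 3.8² + 2·[23.7·22.6·0.28 + 23.7·3.8·0.37 + 22.6·3.8·0.25] = 1086.89 + 409.532 = 1496.42.
With uncorrelated errors the cross-covariances are all true-score covariance, so they carry over unchanged; only the diagonal terms shrink to ρᵢσᵢ².
True-score variance = [23.7²·0.75 + 22.6²·0.94 + 3.8²·0.82] + 409.532 = 913.223 + 409.532 = 1322.75.
Reliability = 1322.75 / 1496.42 = 0.884.

0.884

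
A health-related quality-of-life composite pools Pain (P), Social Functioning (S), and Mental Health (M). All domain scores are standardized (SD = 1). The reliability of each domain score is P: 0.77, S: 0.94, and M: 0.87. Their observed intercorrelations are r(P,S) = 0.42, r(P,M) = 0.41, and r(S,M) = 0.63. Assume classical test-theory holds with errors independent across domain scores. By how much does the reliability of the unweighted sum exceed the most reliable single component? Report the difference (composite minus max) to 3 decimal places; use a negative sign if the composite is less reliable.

-0.011

Var(sum) = 3 + 2.92 = 5.92; true-score variance = 2.58 + 2.92 = 5.5; composite reliability = 0.9291.
Max component reliability = 0.9400.
Difference = 0.9291 − 0.9400 = -0.011.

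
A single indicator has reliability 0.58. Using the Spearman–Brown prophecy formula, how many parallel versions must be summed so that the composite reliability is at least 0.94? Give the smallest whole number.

k ≥ ρ*(1−ρ₁)/(ρ₁(1−ρ*)) = 0.94·0.42 / (0.58·0.06) = 11.345.
Smallest integer k = 12.

12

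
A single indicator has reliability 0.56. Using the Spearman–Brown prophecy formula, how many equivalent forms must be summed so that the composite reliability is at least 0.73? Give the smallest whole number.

k ≥ ρ*(1−ρ₁)/(ρ₁(1−ρ*)) = 0.73·0.44 / (0.56·0.27) = 2.124.
Smallest integer k = 3.

3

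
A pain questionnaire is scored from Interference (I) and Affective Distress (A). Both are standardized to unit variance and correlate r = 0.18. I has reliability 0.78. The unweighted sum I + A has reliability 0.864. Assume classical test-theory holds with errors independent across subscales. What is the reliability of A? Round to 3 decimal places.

Var(I+A) = 2 + 2·0.18 = 2.360.
True-score variance = ρ_I + ρ_A + 2·0.18, so 0.864 = (0.78 + ρ_A + 0.36) / 2.360.
ρ_A = 0.864·2.360 − 0.78 − 0.36 = 0.899.

0.899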